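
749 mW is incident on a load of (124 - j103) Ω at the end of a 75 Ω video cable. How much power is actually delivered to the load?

|Γ| = |(49 − j103)/(199 − j103)| = 0.509
|Γ|² = 0.259
P_refl = |Γ|²·P_inc = 194 mW, P_del = (1 − |Γ|²)·P_inc = 555 mW

P_delivered ≈ 555 mW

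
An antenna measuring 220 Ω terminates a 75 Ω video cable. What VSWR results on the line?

VSWR ≈ 2.93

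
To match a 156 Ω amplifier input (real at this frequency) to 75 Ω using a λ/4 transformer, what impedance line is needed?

Z_qwt ≈ 108 Ω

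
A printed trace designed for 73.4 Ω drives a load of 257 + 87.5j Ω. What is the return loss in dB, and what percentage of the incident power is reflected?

Γ = (183.6 + j87.5)/(330.4 + j87.5), |Γ| = 0.595
RL = −20·log₁₀(0.595) = 4.51 dB
P_refl/P_inc = |Γ|² = 0.354

RL ≈ 4.51 dB; 35.4% of incident power reflected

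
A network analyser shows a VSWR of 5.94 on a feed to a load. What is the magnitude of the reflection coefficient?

|Γ| ≈ 0.712

|Γ| = (S − 1)/(S + 1) = (5.94 − 1)/(5.94 + 1) = 4.94/6.94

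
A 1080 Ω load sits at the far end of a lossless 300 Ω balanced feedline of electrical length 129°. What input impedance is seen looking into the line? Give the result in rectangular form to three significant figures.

tan(βl) = tan(129°) = -1.23
Z_in = Z_0·(Z_L + jZ_0·tanβl)/(Z_0 + jZ_L·tanβl)
     = 300·(1080 − j370)/(300 − j1330)

Z_in ≈ 131 + j213 Ω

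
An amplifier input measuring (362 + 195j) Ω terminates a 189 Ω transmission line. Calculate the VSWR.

Γ = (Z_L − Z_0)/(Z_L + Z_0) = (173 + j195)/(551 + j195)
|Γ| = 261/584 = 0.446
VSWR = (1 + |Γ|)/(1 − |Γ|) = 1.45/0.554

VSWR ≈ 2.61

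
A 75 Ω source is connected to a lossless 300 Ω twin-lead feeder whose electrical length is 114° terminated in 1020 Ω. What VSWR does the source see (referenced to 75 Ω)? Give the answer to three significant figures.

VSWR ≈ 3.68

tan(βl) = -2.25
Z_in = Z_0·(Z_L + jZ_0·tanβl)/(Z_0 + jZ_L·tanβl) = 104 + j120 Ω
Γ_s = (Z_in − Z_s)/(Z_in + Z_s) = (28.9 + j120)/(179 + j120), |Γ_s| = 0.573
VSWR = (1 + |Γ_s|)/(1 − |Γ_s|)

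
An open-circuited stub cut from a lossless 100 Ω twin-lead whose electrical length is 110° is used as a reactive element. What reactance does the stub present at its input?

X_in ≈ 36.4 Ω (inductive)

tan(βl) = -2.75
For an open-circuited stub, Z_in = −jZ_0·cot(βl) = −jZ_0/tan(βl)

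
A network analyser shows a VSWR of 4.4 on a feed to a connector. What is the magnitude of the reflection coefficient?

|Γ| = (S − 1)/(S + 1) = (4.4 − 1)/(4.4 + 1) = 3.4/5.4

|Γ| ≈ 0.63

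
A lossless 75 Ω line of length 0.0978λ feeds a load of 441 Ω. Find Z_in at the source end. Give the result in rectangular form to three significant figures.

Z_in ≈ 36.3 − j97.5 Ω

βl = 2π × 0.0978 = 35.2°
tan(βl) = tan(35.2°) = 0.706
Z_in = Z_0·(Z_L + jZ_0·tanβl)/(Z_0 + jZ_L·tanβl)
     = 75·(441 + j52.9)/(75 + j311)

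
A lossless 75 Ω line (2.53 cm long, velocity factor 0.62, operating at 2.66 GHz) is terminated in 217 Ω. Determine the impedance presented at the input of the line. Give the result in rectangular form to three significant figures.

λ = v/f = 0.62·c / 2.66 GHz = 0.0699 m
βl = 2π·l/λ = 2π × 0.362 = 130°
tan(βl) = tan(130°) = -1.18
Z_in = Z_0·(Z_L + jZ_0·tanβl)/(Z_0 + jZ_L·tanβl)
     = 75·(217 − j88.6)/(75 − j256)

Z_in ≈ 41 + j51.5 Ω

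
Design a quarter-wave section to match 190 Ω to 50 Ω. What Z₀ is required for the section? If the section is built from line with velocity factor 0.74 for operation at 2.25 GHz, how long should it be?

Z_qwt ≈ 97.5 Ω; length ≈ 2.47 cm

Z_qwt = √(Z_0·R_L) = √(50 × 190) = √9500
λ = 0.74·c/f = 0.0987 m, so l = λ/4 = 0.0247 m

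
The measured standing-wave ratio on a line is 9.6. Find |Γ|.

|Γ| = (S − 1)/(S + 1) = (9.6 − 1)/(9.6 + 1) = 8.6/10.6

|Γ| ≈ 0.811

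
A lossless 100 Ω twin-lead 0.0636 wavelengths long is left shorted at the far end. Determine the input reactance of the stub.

βl = 2π × 0.0636 = 22.9°
tan(βl) = 0.422
For a shorted stub, Z_in = jZ_0·tan(βl)

X_in ≈ 42.2 Ω (inductive)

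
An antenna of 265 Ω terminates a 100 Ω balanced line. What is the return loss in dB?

RL ≈ 6.9 dB

Γ = (265 − 100)/(265 + 100) = 0.452
RL = −20·log₁₀|Γ| = −20·log₁₀(0.452)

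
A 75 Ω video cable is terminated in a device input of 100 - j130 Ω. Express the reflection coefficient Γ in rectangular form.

Γ = (Z_L − Z_0)/(Z_L + Z_0) = (25 − j130)/(175 − j130)

Γ ≈ 0.448 − j0.41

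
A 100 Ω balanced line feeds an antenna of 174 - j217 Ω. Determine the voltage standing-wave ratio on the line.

Γ = (Z_L − Z_0)/(Z_L + Z_0) = (74 − j217)/(274 − j217)
|Γ| = 229/350 = 0.656
VSWR = (1 + |Γ|)/(1 − |Γ|) = 1.66/0.344

VSWR ≈ 4.81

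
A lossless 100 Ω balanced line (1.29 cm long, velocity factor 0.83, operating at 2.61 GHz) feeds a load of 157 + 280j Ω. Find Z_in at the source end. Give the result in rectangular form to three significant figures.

λ = v/f = 0.83·c / 2.61 GHz = 0.0954 m
βl = 2π·l/λ = 2π × 0.135 = 48.7°
tan(βl) = tan(48.7°) = 1.14
Z_in = Z_0·(Z_L + jZ_0·tanβl)/(Z_0 + jZ_L·tanβl)
     = 100·(157 + j394)/(-218 + j179)

Z_in ≈ 45.2 − j143 Ω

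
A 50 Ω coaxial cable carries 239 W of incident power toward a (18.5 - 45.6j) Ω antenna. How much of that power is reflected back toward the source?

P_reflected ≈ 108 W

|Γ| = |(-31.5 − j45.6)/(68.5 − j45.6)| = 0.673
|Γ|² = 0.454
P_refl = |Γ|²·P_inc = 108 W, P_del = (1 − |Γ|²)·P_inc = 131 W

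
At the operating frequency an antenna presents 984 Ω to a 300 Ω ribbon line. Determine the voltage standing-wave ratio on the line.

VSWR ≈ 3.28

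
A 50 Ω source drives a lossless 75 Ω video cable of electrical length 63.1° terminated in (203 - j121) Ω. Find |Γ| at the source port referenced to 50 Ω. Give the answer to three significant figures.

|Γ| ≈ 0.474

tan(βl) = 1.97
Z_in = Z_0·(Z_L + jZ_0·tanβl)/(Z_0 + jZ_L·tanβl) = 21.6 − j21.1 Ω
Γ_s = (Z_in − Z_s)/(Z_in + Z_s) = (-28.4 − j21.1)/(71.6 − j21.1), |Γ_s| = 0.474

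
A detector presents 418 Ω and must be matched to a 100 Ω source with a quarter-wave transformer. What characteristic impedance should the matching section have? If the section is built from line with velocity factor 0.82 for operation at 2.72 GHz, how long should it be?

Z_qwt = √(Z_0·R_L) = √(100 × 418) = √41800
λ = 0.82·c/f = 0.0904 m, so l = λ/4 = 0.0226 m

Z_qwt ≈ 204 Ω; length ≈ 2.26 cm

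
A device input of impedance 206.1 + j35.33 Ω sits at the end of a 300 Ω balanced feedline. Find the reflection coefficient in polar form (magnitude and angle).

Γ = (Z_L − Z_0)/(Z_L + Z_0) = (-93.9 + j35.33)/(506.1 + j35.33)
|Γ| = 100/507 = 0.198

Γ ≈ 0.198 ∠ 155°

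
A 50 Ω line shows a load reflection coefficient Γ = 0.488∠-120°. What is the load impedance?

Z_L = Z_0·(1 + Γ)/(1 − Γ) = 50·(0.756 − j0.423)/(1.24 + j0.423)

Z_L ≈ 22.1 − j24.5 Ω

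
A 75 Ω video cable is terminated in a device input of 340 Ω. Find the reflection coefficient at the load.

Γ = (Z_L − Z_0)/(Z_L + Z_0) = (340 − 75)/(340 + 75) = 265/415

Γ = 0.639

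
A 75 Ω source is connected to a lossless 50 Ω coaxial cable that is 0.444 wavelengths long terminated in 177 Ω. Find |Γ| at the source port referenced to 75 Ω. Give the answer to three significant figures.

βl = 2π × 0.444 = 160°
tan(βl) = -0.367
Z_in = Z_0·(Z_L + jZ_0·tanβl)/(Z_0 + jZ_L·tanβl) = 74.7 + j78.7 Ω
Γ_s = (Z_in − Z_s)/(Z_in + Z_s) = (-0.307 + j78.7)/(150 + j78.7), |Γ_s| = 0.465

|Γ| ≈ 0.465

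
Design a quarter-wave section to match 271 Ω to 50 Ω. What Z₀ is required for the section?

Z_qwt ≈ 116 Ω

Z_qwt = √(Z_0·R_L) = √(50 × 271) = √13550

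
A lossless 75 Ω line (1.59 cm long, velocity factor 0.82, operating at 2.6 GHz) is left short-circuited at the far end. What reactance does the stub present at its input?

λ = v/f = 0.82·c / 2.6 GHz = 0.0946 m
βl = 2π·l/λ = 2π × 0.168 = 60.5°
tan(βl) = 1.77
For a short-circuited stub, Z_in = jZ_0·tan(βl)

X_in ≈ 133 Ω (inductive)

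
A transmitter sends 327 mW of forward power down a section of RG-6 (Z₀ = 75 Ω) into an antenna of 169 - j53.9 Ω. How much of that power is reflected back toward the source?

P_reflected ≈ 61.5 mW

|Γ| = |(94 − j53.9)/(244 − j53.9)| = 0.434
|Γ|² = 0.188
P_refl = |Γ|²·P_inc = 61.5 mW, P_del = (1 − |Γ|²)·P_inc = 266 mW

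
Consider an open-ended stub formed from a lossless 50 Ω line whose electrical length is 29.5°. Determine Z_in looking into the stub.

tan(βl) = 0.566
For an open-ended stub, Z_in = −jZ_0·cot(βl) = −jZ_0/tan(βl)

Z_in ≈ −j88.4 Ω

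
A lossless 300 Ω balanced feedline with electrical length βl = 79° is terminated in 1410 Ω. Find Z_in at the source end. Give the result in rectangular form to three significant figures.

Z_in ≈ 66.1 − j55.6 Ω

tan(βl) = tan(79°) = 5.14
Z_in = Z_0·(Z_L + jZ_0·tanβl)/(Z_0 + jZ_L·tanβl)
     = 300·(1410 + j1540)/(300 + j7250)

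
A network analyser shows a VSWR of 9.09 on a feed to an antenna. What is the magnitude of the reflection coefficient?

|Γ| = (S − 1)/(S + 1) = (9.09 − 1)/(9.09 + 1) = 8.09/10.1

|Γ| ≈ 0.802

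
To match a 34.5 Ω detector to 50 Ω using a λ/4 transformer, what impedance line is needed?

Z_qwt ≈ 41.5 Ω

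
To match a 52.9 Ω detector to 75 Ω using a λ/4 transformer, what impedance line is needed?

Z_qwt ≈ 63 Ω

Z_qwt = √(Z_0·R_L) = √(75 × 52.9) = √3968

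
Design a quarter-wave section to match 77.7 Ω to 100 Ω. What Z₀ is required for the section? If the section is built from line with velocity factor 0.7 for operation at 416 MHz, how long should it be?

Z_qwt ≈ 88.1 Ω; length ≈ 12.6 cm

Z_qwt = √(Z_0·R_L) = √(100 × 77.7) = √7770
λ = 0.7·c/f = 0.505 m, so l = λ/4 = 0.126 m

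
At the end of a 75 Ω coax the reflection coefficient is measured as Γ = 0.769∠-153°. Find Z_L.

Z_L ≈ 10.3 − j17.7 Ω

Z_L = Z_0·(1 + Γ)/(1 − Γ) = 75·(0.315 − j0.349)/(1.69 + j0.349)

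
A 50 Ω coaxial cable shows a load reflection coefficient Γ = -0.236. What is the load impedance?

Z_L ≈ 30.9 Ω

Z_L = Z_0·(1 + Γ)/(1 − Γ) = 50·(0.764)/(1.24)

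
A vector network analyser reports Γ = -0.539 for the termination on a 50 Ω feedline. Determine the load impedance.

Z_L = Z_0·(1 + Γ)/(1 − Γ) = 50·(0.461)/(1.54)

Z_L ≈ 15 Ω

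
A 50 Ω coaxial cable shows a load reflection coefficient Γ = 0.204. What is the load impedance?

Z_L ≈ 75.6 Ω

Z_L = Z_0·(1 + Γ)/(1 − Γ) = 50·(1.2)/(0.796)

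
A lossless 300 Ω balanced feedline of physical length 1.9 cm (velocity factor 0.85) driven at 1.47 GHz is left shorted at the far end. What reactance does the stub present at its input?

X_in ≈ 247 Ω (inductive)

λ = v/f = 0.85·c / 1.47 GHz = 0.173 m
βl = 2π·l/λ = 2π × 0.11 = 39.4°
tan(βl) = 0.822
For a shorted stub, Z_in = jZ_0·tan(βl)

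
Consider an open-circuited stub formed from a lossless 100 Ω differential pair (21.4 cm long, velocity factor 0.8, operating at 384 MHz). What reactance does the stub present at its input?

λ = v/f = 0.8·c / 384 MHz = 0.625 m
βl = 2π·l/λ = 2π × 0.342 = 123°
tan(βl) = -1.52
For an open-circuited stub, Z_in = −jZ_0·cot(βl) = −jZ_0/tan(βl)

X_in ≈ 65.6 Ω (inductive)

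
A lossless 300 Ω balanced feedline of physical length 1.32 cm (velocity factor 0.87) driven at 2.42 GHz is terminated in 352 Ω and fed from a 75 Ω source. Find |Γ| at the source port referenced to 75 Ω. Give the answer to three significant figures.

λ = v/f = 0.87·c / 2.42 GHz = 0.108 m
βl = 2π·l/λ = 2π × 0.122 = 44.1°
tan(βl) = 0.968
Z_in = Z_0·(Z_L + jZ_0·tanβl)/(Z_0 + jZ_L·tanβl) = 298 − j47.8 Ω
Γ_s = (Z_in − Z_s)/(Z_in + Z_s) = (223 − j47.8)/(373 − j47.8), |Γ_s| = 0.606

|Γ| ≈ 0.606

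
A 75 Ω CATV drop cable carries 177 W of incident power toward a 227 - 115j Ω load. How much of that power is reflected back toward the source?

|Γ| = |(152 − j115)/(302 − j115)| = 0.59
|Γ|² = 0.348
P_refl = |Γ|²·P_inc = 61.6 W, P_del = (1 − |Γ|²)·P_inc = 115 W

P_reflected ≈ 61.6 W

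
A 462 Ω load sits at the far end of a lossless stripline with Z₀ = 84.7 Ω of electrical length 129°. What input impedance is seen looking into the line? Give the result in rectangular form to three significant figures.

Z_in ≈ 25.2 + j64.9 Ω

tan(βl) = tan(129°) = -1.23
Z_in = Z_0·(Z_L + jZ_0·tanβl)/(Z_0 + jZ_L·tanβl)
     = 84.7·(462 − j105)/(84.7 − j571)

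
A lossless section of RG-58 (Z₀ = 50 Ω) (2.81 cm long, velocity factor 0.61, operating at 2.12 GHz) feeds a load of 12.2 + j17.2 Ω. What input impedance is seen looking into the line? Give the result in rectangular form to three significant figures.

λ = v/f = 0.61·c / 2.12 GHz = 0.0863 m
βl = 2π·l/λ = 2π × 0.326 = 117°
tan(βl) = tan(117°) = -1.95
Z_in = Z_0·(Z_L + jZ_0·tanβl)/(Z_0 + jZ_L·tanβl)
     = 50·(12.2 − j80.1)/(83.5 − j23.7)

Z_in ≈ 19.4 − j42.5 Ω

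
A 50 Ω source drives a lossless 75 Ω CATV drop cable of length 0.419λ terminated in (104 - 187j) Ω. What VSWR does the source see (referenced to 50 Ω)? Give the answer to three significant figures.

βl = 2π × 0.419 = 151°
tan(βl) = -0.558
Z_in = Z_0·(Z_L + jZ_0·tanβl)/(Z_0 + jZ_L·tanβl) = 181 + j226 Ω
Γ_s = (Z_in − Z_s)/(Z_in + Z_s) = (131 + j226)/(231 + j226), |Γ_s| = 0.808
VSWR = (1 + |Γ_s|)/(1 − |Γ_s|)

VSWR ≈ 9.44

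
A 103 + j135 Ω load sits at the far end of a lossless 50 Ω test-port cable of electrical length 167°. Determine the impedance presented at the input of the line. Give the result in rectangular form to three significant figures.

tan(βl) = tan(167°) = -0.231
Z_in = Z_0·(Z_L + jZ_0·tanβl)/(Z_0 + jZ_L·tanβl)
     = 50·(103 + j123)/(81.2 − j23.8)

Z_in ≈ 37.9 + j87.2 Ω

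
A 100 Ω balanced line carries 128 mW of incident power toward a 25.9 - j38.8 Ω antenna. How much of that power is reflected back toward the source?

|Γ| = |(-74.1 − j38.8)/(125.9 − j38.8)| = 0.635
|Γ|² = 0.403
P_refl = |Γ|²·P_inc = 51.6 mW, P_del = (1 − |Γ|²)·P_inc = 76.4 mW

P_reflected ≈ 51.6 mW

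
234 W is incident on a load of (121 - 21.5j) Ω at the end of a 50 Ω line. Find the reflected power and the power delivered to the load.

|Γ| = |(71 − j21.5)/(171 − j21.5)| = 0.43
|Γ|² = 0.185
P_refl = |Γ|²·P_inc = 43.4 W, P_del = (1 − |Γ|²)·P_inc = 191 W

P_reflected ≈ 43.4 W; P_delivered ≈ 191 W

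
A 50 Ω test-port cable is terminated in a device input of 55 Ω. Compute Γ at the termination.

Γ = (Z_L − Z_0)/(Z_L + Z_0) = (55 − 50)/(55 + 50) = 5/105

Γ = 0.0476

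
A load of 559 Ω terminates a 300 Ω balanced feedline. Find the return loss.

RL ≈ 10.4 dB

Γ = (559 − 300)/(559 + 300) = 0.302
RL = −20·log₁₀|Γ| = −20·log₁₀(0.302)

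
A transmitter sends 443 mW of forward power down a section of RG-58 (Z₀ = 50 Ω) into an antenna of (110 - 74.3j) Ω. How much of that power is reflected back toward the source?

|Γ| = |(60 − j74.3)/(160 − j74.3)| = 0.541
|Γ|² = 0.293
P_refl = |Γ|²·P_inc = 130 mW, P_del = (1 − |Γ|²)·P_inc = 313 mW

P_reflected ≈ 130 mW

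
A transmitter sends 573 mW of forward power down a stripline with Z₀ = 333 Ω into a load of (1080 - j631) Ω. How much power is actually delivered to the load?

|Γ| = |(747 − j631)/(1413 − j631)| = 0.632
|Γ|² = 0.399
P_refl = |Γ|²·P_inc = 229 mW, P_del = (1 − |Γ|²)·P_inc = 344 mW

P_delivered ≈ 344 mW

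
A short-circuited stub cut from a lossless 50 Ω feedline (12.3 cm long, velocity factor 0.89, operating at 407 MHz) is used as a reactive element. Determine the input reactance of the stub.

λ = v/f = 0.89·c / 407 MHz = 0.656 m
βl = 2π·l/λ = 2π × 0.187 = 67.5°
tan(βl) = 2.41
For a short-circuited stub, Z_in = jZ_0·tan(βl)

X_in ≈ 121 Ω (inductive)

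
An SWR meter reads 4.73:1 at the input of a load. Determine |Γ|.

|Γ| = (S − 1)/(S + 1) = (4.73 − 1)/(4.73 + 1) = 3.73/5.73

|Γ| ≈ 0.651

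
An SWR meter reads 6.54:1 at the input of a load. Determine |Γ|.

|Γ| = (S − 1)/(S + 1) = (6.54 − 1)/(6.54 + 1) = 5.54/7.54

|Γ| ≈ 0.735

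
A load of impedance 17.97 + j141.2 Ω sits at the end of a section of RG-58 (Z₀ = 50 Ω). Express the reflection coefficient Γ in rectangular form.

Γ ≈ 0.723 + j0.575

Γ = (Z_L − Z_0)/(Z_L + Z_0) = (-32.03 + j141.2)/(67.97 + j141.2)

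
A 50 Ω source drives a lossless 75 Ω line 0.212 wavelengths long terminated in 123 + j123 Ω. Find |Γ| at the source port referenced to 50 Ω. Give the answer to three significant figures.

|Γ| ≈ 0.536

βl = 2π × 0.212 = 76.3°
tan(βl) = 4.11
Z_in = Z_0·(Z_L + jZ_0·tanβl)/(Z_0 + jZ_L·tanβl) = 28.1 − j42.2 Ω
Γ_s = (Z_in − Z_s)/(Z_in + Z_s) = (-21.9 − j42.2)/(78.1 − j42.2), |Γ_s| = 0.536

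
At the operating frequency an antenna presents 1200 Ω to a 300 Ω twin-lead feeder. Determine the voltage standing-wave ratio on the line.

Γ = (1200 − 300)/(1200 + 300) = 0.6
VSWR = (1 + 0.6)/(1 − 0.6)

VSWR ≈ 4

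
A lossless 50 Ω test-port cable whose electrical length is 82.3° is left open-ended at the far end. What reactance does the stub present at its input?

X_in ≈ -6.76 Ω (capacitive)

tan(βl) = 7.4
For an open-ended stub, Z_in = −jZ_0·cot(βl) = −jZ_0/tan(βl)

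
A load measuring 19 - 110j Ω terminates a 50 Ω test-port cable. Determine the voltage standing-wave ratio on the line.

VSWR ≈ 15.7

Γ = (Z_L − Z_0)/(Z_L + Z_0) = (-31 − j110)/(69 − j110)
|Γ| = 114/130 = 0.88
VSWR = (1 + |Γ|)/(1 − |Γ|) = 1.88/0.12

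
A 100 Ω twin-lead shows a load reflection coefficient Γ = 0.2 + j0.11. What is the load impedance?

Z_L ≈ 145 + j33.7 Ω

Z_L = Z_0·(1 + Γ)/(1 − Γ) = 100·(1.2 + j0.11)/(0.8 − j0.11)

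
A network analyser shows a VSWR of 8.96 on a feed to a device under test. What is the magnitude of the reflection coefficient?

|Γ| ≈ 0.799

|Γ| = (S − 1)/(S + 1) = (8.96 − 1)/(8.96 + 1) = 7.96/9.96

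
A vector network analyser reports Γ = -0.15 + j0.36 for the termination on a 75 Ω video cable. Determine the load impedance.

Z_L = Z_0·(1 + Γ)/(1 − Γ) = 75·(0.85 + j0.36)/(1.15 − j0.36)

Z_L ≈ 43.8 + j37.2 Ω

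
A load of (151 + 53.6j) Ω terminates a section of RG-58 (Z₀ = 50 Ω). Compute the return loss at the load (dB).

Γ = (101 + j53.6)/(201 + j53.6), |Γ| = 0.55
RL = −20·log₁₀|Γ| = −20·log₁₀(0.55)

RL ≈ 5.2 dB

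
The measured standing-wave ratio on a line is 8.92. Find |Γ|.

|Γ| ≈ 0.798

|Γ| = (S − 1)/(S + 1) = (8.92 − 1)/(8.92 + 1) = 7.92/9.92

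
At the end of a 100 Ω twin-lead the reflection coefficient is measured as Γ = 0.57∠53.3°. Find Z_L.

Z_L = Z_0·(1 + Γ)/(1 − Γ) = 100·(1.34 + j0.457)/(0.659 − j0.457)

Z_L ≈ 105 + j142 Ω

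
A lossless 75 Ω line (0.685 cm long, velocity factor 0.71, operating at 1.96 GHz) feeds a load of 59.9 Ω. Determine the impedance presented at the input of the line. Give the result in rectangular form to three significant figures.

Z_in ≈ 63.3 + j10.2 Ω

λ = v/f = 0.71·c / 1.96 GHz = 0.109 m
βl = 2π·l/λ = 2π × 0.063 = 22.7°
tan(βl) = tan(22.7°) = 0.418
Z_in = Z_0·(Z_L + jZ_0·tanβl)/(Z_0 + jZ_L·tanβl)
     = 75·(59.9 + j31.4)/(75 + j25)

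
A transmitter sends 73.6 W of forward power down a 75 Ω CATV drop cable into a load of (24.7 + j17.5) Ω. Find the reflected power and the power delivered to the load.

|Γ| = |(-50.3 + j17.5)/(99.7 + j17.5)| = 0.526
|Γ|² = 0.277
P_refl = |Γ|²·P_inc = 20.4 W, P_del = (1 − |Γ|²)·P_inc = 53.2 W

P_reflected ≈ 20.4 W; P_delivered ≈ 53.2 W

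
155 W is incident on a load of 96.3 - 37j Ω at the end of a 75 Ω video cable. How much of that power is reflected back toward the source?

P_reflected ≈ 9.2 W

|Γ| = |(21.3 − j37)/(171.3 − j37)| = 0.244
|Γ|² = 0.0593
P_refl = |Γ|²·P_inc = 9.2 W, P_del = (1 − |Γ|²)·P_inc = 146 W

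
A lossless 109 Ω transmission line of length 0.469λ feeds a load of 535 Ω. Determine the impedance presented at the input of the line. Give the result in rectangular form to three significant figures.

βl = 2π × 0.469 = 169°
tan(βl) = tan(169°) = -0.197
Z_in = Z_0·(Z_L + jZ_0·tanβl)/(Z_0 + jZ_L·tanβl)
     = 109·(535 − j21.5)/(109 − j106)

Z_in ≈ 287 + j256 Ω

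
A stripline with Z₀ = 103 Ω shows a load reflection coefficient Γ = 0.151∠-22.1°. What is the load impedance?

Z_L = Z_0·(1 + Γ)/(1 − Γ) = 103·(1.14 − j0.0568)/(0.86 + j0.0568)

Z_L ≈ 135 − j15.8 Ω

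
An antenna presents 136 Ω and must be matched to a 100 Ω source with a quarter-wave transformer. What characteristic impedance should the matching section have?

Z_qwt ≈ 117 Ω

Z_qwt = √(Z_0·R_L) = √(100 × 136) = √13600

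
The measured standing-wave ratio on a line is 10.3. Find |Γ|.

|Γ| = (S − 1)/(S + 1) = (10.3 − 1)/(10.3 + 1) = 9.3/11.3

|Γ| ≈ 0.823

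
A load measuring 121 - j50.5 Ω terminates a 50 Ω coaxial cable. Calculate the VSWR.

Γ = (Z_L − Z_0)/(Z_L + Z_0) = (71 − j50.5)/(171 − j50.5)
|Γ| = 87.1/178 = 0.489
VSWR = (1 + |Γ|)/(1 − |Γ|) = 1.49/0.511

VSWR ≈ 2.91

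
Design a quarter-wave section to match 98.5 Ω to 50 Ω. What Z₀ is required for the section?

Z_qwt ≈ 70.2 Ω

Z_qwt = √(Z_0·R_L) = √(50 × 98.5) = √4925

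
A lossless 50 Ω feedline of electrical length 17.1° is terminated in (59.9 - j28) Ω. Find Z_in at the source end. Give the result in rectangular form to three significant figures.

tan(βl) = tan(17.1°) = 0.308
Z_in = Z_0·(Z_L + jZ_0·tanβl)/(Z_0 + jZ_L·tanβl)
     = 50·(59.9 − j12.6)/(58.6 + j18.4)

Z_in ≈ 43.4 − j24.4 Ω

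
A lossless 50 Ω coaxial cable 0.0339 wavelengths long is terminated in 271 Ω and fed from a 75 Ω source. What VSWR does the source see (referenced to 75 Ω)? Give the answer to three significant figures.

βl = 2π × 0.0339 = 12.2°
tan(βl) = 0.216
Z_in = Z_0·(Z_L + jZ_0·tanβl)/(Z_0 + jZ_L·tanβl) = 119 − j129 Ω
Γ_s = (Z_in − Z_s)/(Z_in + Z_s) = (44.5 − j129)/(194 − j129), |Γ_s| = 0.585
VSWR = (1 + |Γ_s|)/(1 − |Γ_s|)

VSWR ≈ 3.82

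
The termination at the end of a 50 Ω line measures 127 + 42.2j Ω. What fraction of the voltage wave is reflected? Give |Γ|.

|Γ| ≈ 0.483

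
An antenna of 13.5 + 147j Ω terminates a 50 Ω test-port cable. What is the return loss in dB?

RL ≈ 0.483 dB

Γ = (-36.5 + j147)/(63.5 + j147), |Γ| = 0.946
RL = −20·log₁₀|Γ| = −20·log₁₀(0.946)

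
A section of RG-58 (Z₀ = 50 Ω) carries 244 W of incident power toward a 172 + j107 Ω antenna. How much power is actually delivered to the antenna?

P_delivered ≈ 138 W

|Γ| = |(122 + j107)/(222 + j107)| = 0.658
|Γ|² = 0.434
P_refl = |Γ|²·P_inc = 106 W, P_del = (1 − |Γ|²)·P_inc = 138 W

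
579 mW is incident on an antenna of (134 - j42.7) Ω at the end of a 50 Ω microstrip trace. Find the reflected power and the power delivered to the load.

|Γ| = |(84 − j42.7)/(184 − j42.7)| = 0.499
|Γ|² = 0.249
P_refl = |Γ|²·P_inc = 144 mW, P_del = (1 − |Γ|²)·P_inc = 435 mW

P_reflected ≈ 144 mW; P_delivered ≈ 435 mW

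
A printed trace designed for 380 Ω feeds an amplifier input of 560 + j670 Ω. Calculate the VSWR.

VSWR ≈ 4.01

Γ = (Z_L − Z_0)/(Z_L + Z_0) = (180 + j670)/(940 + j670)
|Γ| = 694/1150 = 0.601
VSWR = (1 + |Γ|)/(1 − |Γ|) = 1.6/0.399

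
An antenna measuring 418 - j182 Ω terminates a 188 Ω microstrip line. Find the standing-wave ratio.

Γ = (Z_L − Z_0)/(Z_L + Z_0) = (230 − j182)/(606 − j182)
|Γ| = 293/633 = 0.464
VSWR = (1 + |Γ|)/(1 − |Γ|) = 1.46/0.536

VSWR ≈ 2.73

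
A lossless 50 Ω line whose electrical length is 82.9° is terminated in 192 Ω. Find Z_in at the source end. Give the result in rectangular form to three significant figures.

Z_in ≈ 13.2 − j5.8 Ω

tan(βl) = tan(82.9°) = 8.03
Z_in = Z_0·(Z_L + jZ_0·tanβl)/(Z_0 + jZ_L·tanβl)
     = 50·(192 + j401)/(50 + j1540)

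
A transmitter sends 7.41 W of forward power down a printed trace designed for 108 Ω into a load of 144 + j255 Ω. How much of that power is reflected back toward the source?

P_reflected ≈ 3.82 W

|Γ| = |(36 + j255)/(252 + j255)| = 0.718
|Γ|² = 0.516
P_refl = |Γ|²·P_inc = 3.82 W, P_del = (1 − |Γ|²)·P_inc = 3.59 W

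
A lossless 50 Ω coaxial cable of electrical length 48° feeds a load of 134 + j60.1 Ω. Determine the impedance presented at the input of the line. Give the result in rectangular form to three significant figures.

Z_in ≈ 33.4 − j48.8 Ω

tan(βl) = tan(48°) = 1.11
Z_in = Z_0·(Z_L + jZ_0·tanβl)/(Z_0 + jZ_L·tanβl)
     = 50·(134 + j116)/(-16.7 + j149)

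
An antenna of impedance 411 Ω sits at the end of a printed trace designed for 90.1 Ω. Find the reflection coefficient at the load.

Γ = (Z_L − Z_0)/(Z_L + Z_0) = (411 − 90.1)/(411 + 90.1) = 320.9/501.1

Γ = 0.64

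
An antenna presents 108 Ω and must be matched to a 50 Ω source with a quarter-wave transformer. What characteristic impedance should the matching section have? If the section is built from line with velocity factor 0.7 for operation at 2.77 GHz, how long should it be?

Z_qwt ≈ 73.5 Ω; length ≈ 1.9 cm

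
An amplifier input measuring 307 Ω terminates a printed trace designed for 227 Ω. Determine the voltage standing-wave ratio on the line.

Γ = (307 − 227)/(307 + 227) = 0.15
VSWR = (1 + 0.15)/(1 − 0.15)

VSWR ≈ 1.35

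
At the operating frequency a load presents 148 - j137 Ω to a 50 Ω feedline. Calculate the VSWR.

Γ = (Z_L − Z_0)/(Z_L + Z_0) = (98 − j137)/(198 − j137)
|Γ| = 168/241 = 0.7
VSWR = (1 + |Γ|)/(1 − |Γ|) = 1.7/0.3

VSWR ≈ 5.66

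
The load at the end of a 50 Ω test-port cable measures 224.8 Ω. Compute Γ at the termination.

Γ = 0.636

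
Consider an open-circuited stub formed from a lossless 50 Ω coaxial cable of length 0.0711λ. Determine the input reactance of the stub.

βl = 2π × 0.0711 = 25.6°
tan(βl) = 0.479
For an open-circuited stub, Z_in = −jZ_0·cot(βl) = −jZ_0/tan(βl)

X_in ≈ -104 Ω (capacitive)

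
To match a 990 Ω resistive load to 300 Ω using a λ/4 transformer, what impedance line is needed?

Z_qwt ≈ 545 Ω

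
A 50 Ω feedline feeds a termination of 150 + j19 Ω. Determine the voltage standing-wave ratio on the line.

VSWR ≈ 3.05

Γ = (Z_L − Z_0)/(Z_L + Z_0) = (100 + j19)/(200 + j19)
|Γ| = 102/201 = 0.507
VSWR = (1 + |Γ|)/(1 − |Γ|) = 1.51/0.493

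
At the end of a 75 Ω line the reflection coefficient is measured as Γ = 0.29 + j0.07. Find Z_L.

Z_L ≈ 134 + j20.6 Ω

Z_L = Z_0·(1 + Γ)/(1 − Γ) = 75·(1.29 + j0.07)/(0.71 − j0.07)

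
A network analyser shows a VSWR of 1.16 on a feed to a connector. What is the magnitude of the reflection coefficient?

|Γ| ≈ 0.0741

|Γ| = (S − 1)/(S + 1) = (1.16 − 1)/(1.16 + 1) = 0.16/2.16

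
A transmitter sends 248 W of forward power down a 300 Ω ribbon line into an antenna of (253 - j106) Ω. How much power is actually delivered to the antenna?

P_delivered ≈ 237 W

|Γ| = |(-47 − j106)/(553 − j106)| = 0.206
|Γ|² = 0.0424
P_refl = |Γ|²·P_inc = 10.5 W, P_del = (1 − |Γ|²)·P_inc = 237 W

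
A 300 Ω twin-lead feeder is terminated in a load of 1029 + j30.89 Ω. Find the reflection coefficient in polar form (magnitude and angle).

Γ ≈ 0.549 ∠ 1.09°

Γ = (Z_L − Z_0)/(Z_L + Z_0) = (729 + j30.89)/(1329 + j30.89)
|Γ| = 730/1330 = 0.549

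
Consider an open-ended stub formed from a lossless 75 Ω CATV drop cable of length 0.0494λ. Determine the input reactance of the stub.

βl = 2π × 0.0494 = 17.8°
tan(βl) = 0.321
For an open-ended stub, Z_in = −jZ_0·cot(βl) = −jZ_0/tan(βl)

X_in ≈ -234 Ω (capacitive)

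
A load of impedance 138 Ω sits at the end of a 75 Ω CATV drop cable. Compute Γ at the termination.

Γ = (Z_L − Z_0)/(Z_L + Z_0) = (138 − 75)/(138 + 75) = 63/213

Γ = 0.296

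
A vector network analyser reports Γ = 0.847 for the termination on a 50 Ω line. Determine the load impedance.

Z_L = Z_0·(1 + Γ)/(1 − Γ) = 50·(1.85)/(0.153)

Z_L ≈ 604 Ω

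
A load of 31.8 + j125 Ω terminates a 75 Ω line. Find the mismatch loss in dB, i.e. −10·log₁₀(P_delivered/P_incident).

mismatch loss ≈ 4.52 dB

Γ = (-43.2 + j125)/(106.8 + j125), |Γ| = 0.804
|Γ|² = 0.647, so P_del/P_inc = 1 − |Γ|² = 0.353
ML = −10·log₁₀(1 − |Γ|²)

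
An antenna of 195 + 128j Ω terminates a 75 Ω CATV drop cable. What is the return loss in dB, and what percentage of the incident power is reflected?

RL ≈ 4.62 dB; 34.5% of incident power reflected

Γ = (120 + j128)/(270 + j128), |Γ| = 0.587
RL = −20·log₁₀(0.587) = 4.62 dB
P_refl/P_inc = |Γ|² = 0.345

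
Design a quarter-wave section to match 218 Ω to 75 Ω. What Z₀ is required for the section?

Z_qwt ≈ 128 Ω

Z_qwt = √(Z_0·R_L) = √(75 × 218) = √16350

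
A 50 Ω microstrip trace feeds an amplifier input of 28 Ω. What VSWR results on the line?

VSWR ≈ 1.79

Γ = (28 − 50)/(28 + 50) = -0.282
VSWR = (1 + 0.282)/(1 − 0.282)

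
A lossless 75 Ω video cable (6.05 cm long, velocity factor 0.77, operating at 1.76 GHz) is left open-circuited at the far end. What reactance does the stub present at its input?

X_in ≈ 300 Ω (inductive)

λ = v/f = 0.77·c / 1.76 GHz = 0.131 m
βl = 2π·l/λ = 2π × 0.461 = 166°
tan(βl) = -0.25
For an open-circuited stub, Z_in = −jZ_0·cot(βl) = −jZ_0/tan(βl)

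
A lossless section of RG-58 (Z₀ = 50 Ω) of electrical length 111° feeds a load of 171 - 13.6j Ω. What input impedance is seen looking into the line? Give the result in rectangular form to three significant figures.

Z_in ≈ 16.8 + j18.6 Ω

tan(βl) = tan(111°) = -2.61
Z_in = Z_0·(Z_L + jZ_0·tanβl)/(Z_0 + jZ_L·tanβl)
     = 50·(171 − j144)/(14.6 − j445)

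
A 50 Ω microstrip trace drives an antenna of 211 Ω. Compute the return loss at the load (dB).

RL ≈ 4.2 dB

Γ = (211 − 50)/(211 + 50) = 0.617
RL = −20·log₁₀|Γ| = −20·log₁₀(0.617)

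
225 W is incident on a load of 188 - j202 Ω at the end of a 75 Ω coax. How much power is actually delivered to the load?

P_delivered ≈ 115 W

|Γ| = |(113 − j202)/(263 − j202)| = 0.698
|Γ|² = 0.487
P_refl = |Γ|²·P_inc = 110 W, P_del = (1 − |Γ|²)·P_inc = 115 W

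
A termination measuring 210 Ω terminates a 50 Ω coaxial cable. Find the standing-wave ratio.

VSWR ≈ 4.2

Γ = (210 − 50)/(210 + 50) = 0.615
VSWR = (1 + 0.615)/(1 − 0.615)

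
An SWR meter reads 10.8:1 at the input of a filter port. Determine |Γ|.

|Γ| = (S − 1)/(S + 1) = (10.8 − 1)/(10.8 + 1) = 9.8/11.8

|Γ| ≈ 0.831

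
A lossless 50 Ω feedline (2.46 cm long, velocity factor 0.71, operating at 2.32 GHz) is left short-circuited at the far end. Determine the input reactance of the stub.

X_in ≈ -442 Ω (capacitive)

λ = v/f = 0.71·c / 2.32 GHz = 0.0918 m
βl = 2π·l/λ = 2π × 0.268 = 96.5°
tan(βl) = -8.83
For a short-circuited stub, Z_in = jZ_0·tan(βl)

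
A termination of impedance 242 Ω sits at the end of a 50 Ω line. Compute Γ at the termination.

Γ = 0.658

Γ = (Z_L − Z_0)/(Z_L + Z_0) = (242 − 50)/(242 + 50) = 192/292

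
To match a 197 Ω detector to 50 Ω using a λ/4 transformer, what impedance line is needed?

Z_qwt = √(Z_0·R_L) = √(50 × 197) = √9850

Z_qwt ≈ 99.2 Ω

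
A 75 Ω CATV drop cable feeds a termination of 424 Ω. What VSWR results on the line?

VSWR ≈ 5.65

Γ = (424 − 75)/(424 + 75) = 0.699
VSWR = (1 + 0.699)/(1 − 0.699)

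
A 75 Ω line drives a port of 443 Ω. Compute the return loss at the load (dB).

Γ = (443 − 75)/(443 + 75) = 0.71
RL = −20·log₁₀|Γ| = −20·log₁₀(0.71)

RL ≈ 2.97 dB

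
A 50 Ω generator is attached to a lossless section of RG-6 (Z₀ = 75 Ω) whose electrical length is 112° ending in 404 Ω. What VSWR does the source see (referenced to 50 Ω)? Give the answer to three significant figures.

VSWR ≈ 4.24

tan(βl) = -2.48
Z_in = Z_0·(Z_L + jZ_0·tanβl)/(Z_0 + jZ_L·tanβl) = 16.1 + j29.1 Ω
Γ_s = (Z_in − Z_s)/(Z_in + Z_s) = (-33.9 + j29.1)/(66.1 + j29.1), |Γ_s| = 0.618
VSWR = (1 + |Γ_s|)/(1 − |Γ_s|)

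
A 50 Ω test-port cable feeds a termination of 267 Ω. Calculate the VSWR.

VSWR ≈ 5.34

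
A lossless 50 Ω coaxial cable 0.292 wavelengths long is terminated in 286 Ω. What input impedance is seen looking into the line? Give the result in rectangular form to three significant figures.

Z_in ≈ 9.36 + j13.1 Ω

βl = 2π × 0.292 = 105°
tan(βl) = tan(105°) = -3.7
Z_in = Z_0·(Z_L + jZ_0·tanβl)/(Z_0 + jZ_L·tanβl)
     = 50·(286 − j185)/(50 − j1060)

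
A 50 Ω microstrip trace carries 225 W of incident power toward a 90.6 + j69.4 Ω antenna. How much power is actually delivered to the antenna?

P_delivered ≈ 166 W

|Γ| = |(40.6 + j69.4)/(140.6 + j69.4)| = 0.513
|Γ|² = 0.263
P_refl = |Γ|²·P_inc = 59.2 W, P_del = (1 − |Γ|²)·P_inc = 166 W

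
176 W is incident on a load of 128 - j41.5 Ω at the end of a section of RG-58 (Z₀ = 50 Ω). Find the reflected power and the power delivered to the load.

P_reflected ≈ 41.1 W; P_delivered ≈ 135 W

|Γ| = |(78 − j41.5)/(178 − j41.5)| = 0.483
|Γ|² = 0.234
P_refl = |Γ|²·P_inc = 41.1 W, P_del = (1 − |Γ|²)·P_inc = 135 W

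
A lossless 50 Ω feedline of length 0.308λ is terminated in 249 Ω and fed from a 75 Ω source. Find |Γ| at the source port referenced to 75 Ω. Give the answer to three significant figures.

βl = 2π × 0.308 = 111°
tan(βl) = -2.62
Z_in = Z_0·(Z_L + jZ_0·tanβl)/(Z_0 + jZ_L·tanβl) = 11.4 + j18.2 Ω
Γ_s = (Z_in − Z_s)/(Z_in + Z_s) = (-63.6 + j18.2)/(86.4 + j18.2), |Γ_s| = 0.749

|Γ| ≈ 0.749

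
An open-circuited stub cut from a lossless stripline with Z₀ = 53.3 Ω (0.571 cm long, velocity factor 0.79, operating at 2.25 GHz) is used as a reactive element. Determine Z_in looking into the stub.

λ = v/f = 0.79·c / 2.25 GHz = 0.105 m
βl = 2π·l/λ = 2π × 0.0542 = 19.5°
tan(βl) = 0.354
For an open-circuited stub, Z_in = −jZ_0·cot(βl) = −jZ_0/tan(βl)

Z_in ≈ −j150 Ω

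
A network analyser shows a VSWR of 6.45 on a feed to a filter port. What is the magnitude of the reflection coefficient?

|Γ| ≈ 0.732

|Γ| = (S − 1)/(S + 1) = (6.45 − 1)/(6.45 + 1) = 5.45/7.45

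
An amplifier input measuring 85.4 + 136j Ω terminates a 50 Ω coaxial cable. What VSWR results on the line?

Γ = (Z_L − Z_0)/(Z_L + Z_0) = (35.4 + j136)/(135.4 + j136)
|Γ| = 141/192 = 0.732
VSWR = (1 + |Γ|)/(1 − |Γ|) = 1.73/0.268

VSWR ≈ 6.47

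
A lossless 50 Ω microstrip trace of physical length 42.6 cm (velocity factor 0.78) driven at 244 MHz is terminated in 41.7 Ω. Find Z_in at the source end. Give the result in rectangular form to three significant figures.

Z_in ≈ 43.3 − j5.09 Ω

λ = v/f = 0.78·c / 244 MHz = 0.959 m
βl = 2π·l/λ = 2π × 0.444 = 160°
tan(βl) = tan(160°) = -0.366
Z_in = Z_0·(Z_L + jZ_0·tanβl)/(Z_0 + jZ_L·tanβl)
     = 50·(41.7 − j18.3)/(50 − j15.2)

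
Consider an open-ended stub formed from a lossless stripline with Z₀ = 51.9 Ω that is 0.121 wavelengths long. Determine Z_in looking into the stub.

βl = 2π × 0.121 = 43.6°
tan(βl) = 0.951
For an open-ended stub, Z_in = −jZ_0·cot(βl) = −jZ_0/tan(βl)

Z_in ≈ −j54.6 Ω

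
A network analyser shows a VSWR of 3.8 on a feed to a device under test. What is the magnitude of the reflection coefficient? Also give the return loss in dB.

|Γ| = (S − 1)/(S + 1) = (3.8 − 1)/(3.8 + 1) = 2.8/4.8
RL = −20·log₁₀|Γ| = −20·log₁₀(0.583)

|Γ| ≈ 0.583; return loss ≈ 4.68 dB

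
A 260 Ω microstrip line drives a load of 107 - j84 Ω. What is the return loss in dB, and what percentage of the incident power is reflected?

Γ = (-153 − j84)/(367 − j84), |Γ| = 0.464
RL = −20·log₁₀(0.464) = 6.68 dB
P_refl/P_inc = |Γ|² = 0.215

RL ≈ 6.68 dB; 21.5% of incident power reflected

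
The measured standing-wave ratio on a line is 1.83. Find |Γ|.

|Γ| ≈ 0.293

|Γ| = (S − 1)/(S + 1) = (1.83 − 1)/(1.83 + 1) = 0.83/2.83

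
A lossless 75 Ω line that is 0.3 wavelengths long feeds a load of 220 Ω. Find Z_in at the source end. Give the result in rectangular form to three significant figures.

βl = 2π × 0.3 = 108°
tan(βl) = tan(108°) = -3.08
Z_in = Z_0·(Z_L + jZ_0·tanβl)/(Z_0 + jZ_L·tanβl)
     = 75·(220 − j231)/(75 − j677)

Z_in ≈ 27.9 + j21.3 Ω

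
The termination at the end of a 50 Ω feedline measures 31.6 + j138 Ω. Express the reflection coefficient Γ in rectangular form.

Γ ≈ 0.683 + j0.537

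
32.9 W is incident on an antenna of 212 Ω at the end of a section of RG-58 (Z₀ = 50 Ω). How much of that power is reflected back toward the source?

Γ = (212 − 50)/(212 + 50) = 0.618
|Γ|² = 0.382
P_refl = |Γ|²·P_inc = 12.6 W, P_del = (1 − |Γ|²)·P_inc = 20.3 W

P_reflected ≈ 12.6 W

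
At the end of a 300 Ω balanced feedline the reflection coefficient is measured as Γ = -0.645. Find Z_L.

Z_L ≈ 64.7 Ω

Z_L = Z_0·(1 + Γ)/(1 − Γ) = 300·(0.355)/(1.65)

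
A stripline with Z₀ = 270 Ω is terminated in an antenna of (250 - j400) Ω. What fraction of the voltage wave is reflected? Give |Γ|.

|Γ| ≈ 0.61

Γ = (Z_L − Z_0)/(Z_L + Z_0) = (-20 − j400)/(520 − j400)
|Γ| = 400/656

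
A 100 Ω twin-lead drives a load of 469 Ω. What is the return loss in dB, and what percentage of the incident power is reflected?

RL ≈ 3.76 dB; 42.1% of incident power reflected

Γ = (469 − 100)/(469 + 100) = 0.649
RL = −20·log₁₀(0.649) = 3.76 dB
P_refl/P_inc = |Γ|² = 0.421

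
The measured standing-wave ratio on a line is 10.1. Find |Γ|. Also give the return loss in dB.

|Γ| = (S − 1)/(S + 1) = (10.1 − 1)/(10.1 + 1) = 9.1/11.1
RL = −20·log₁₀|Γ| = −20·log₁₀(0.82)

|Γ| ≈ 0.82; return loss ≈ 1.73 dB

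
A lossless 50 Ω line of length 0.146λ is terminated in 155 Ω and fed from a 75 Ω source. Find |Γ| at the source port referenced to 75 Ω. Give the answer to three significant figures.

βl = 2π × 0.146 = 52.6°
tan(βl) = 1.31
Z_in = Z_0·(Z_L + jZ_0·tanβl)/(Z_0 + jZ_L·tanβl) = 24.1 − j32.3 Ω
Γ_s = (Z_in − Z_s)/(Z_in + Z_s) = (-50.9 − j32.3)/(99.1 − j32.3), |Γ_s| = 0.578

|Γ| ≈ 0.578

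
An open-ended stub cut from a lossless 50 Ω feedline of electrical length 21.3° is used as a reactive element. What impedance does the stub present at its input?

tan(βl) = 0.39
For an open-ended stub, Z_in = −jZ_0·cot(βl) = −jZ_0/tan(βl)

Z_in ≈ −j128 Ω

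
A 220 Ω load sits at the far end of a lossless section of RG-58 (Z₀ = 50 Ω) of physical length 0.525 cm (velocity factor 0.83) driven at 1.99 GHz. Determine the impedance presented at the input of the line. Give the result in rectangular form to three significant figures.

Z_in ≈ 97.9 − j103 Ω

λ = v/f = 0.83·c / 1.99 GHz = 0.125 m
βl = 2π·l/λ = 2π × 0.042 = 15.1°
tan(βl) = tan(15.1°) = 0.27
Z_in = Z_0·(Z_L + jZ_0·tanβl)/(Z_0 + jZ_L·tanβl)
     = 50·(220 + j13.5)/(50 + j59.4)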